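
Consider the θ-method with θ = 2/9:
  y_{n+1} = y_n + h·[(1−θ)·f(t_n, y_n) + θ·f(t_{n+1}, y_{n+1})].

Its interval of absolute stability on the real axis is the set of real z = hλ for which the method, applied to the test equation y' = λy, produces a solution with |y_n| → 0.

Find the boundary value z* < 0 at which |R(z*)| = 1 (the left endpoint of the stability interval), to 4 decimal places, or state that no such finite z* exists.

Set f=λy, z=hλ:
  y_{n+1} = y_n + z·[7/9·y_n + 2/9·y_{n+1}] ⇒ (1 − 2/9z)y_{n+1} = (1 + 7/9z)y_n
  ⇒ R(z) = (1 + 7/9z)/(1 − 2/9z).

Find x<0 with |R(x)|<1.
x=-0.98: |R|=0.1953
R=−1: 1+7/9x = −1+2/9x ⇒ -5/9x=2 ⇒ x=2/(-5/9)=-3.6000
Confirm numerically:
  x=-3.421: |R|=0.94350 <1
  x=-3.401: |R|=0.93703 <1
  x=-2.524: |R|=0.61703 <1
  x=-4.180: |R|=1.16705 >1
  x=-4.052: |R|=1.13213 >1
  x=-3.631: |R|=1.00953 >1
So |R|<1 on (-3.6000, 0).

left endpoint -3.6000.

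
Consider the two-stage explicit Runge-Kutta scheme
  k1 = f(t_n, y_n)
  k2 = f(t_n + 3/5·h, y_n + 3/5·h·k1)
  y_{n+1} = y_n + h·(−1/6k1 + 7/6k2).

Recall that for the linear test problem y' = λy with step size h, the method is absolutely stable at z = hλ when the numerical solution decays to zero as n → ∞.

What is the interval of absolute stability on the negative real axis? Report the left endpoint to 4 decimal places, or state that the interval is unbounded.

z∈(-1.4286,0).

Set f=λy, z=hλ:
  k1=λy_n ⇒ h·k1=z·y_n;  k2=λ(1+3/5z)y_n ⇒ h·k2=z(1+3/5z)y_n
  y_{n+1}/y_n = 1 − 1/6z + 7/6z(1+3/5z) = 1 + z + 7/10z²
  R(z) = 1 + z + 7/10z².

Solve |R(x)|<1 on ℝ⁻.
x=-1.61: |R|=1.2045
R=1: x+7/10x²=0 ⇒ x=−10/7=-1.4286; min R=1−1/(4·7/10)=0.6429>−1
Confirm numerically:
  x=-1.365: |R|=0.93926 <1
  x=-0.986: |R|=0.69454 <1
  x=-0.902: |R|=0.66752 <1
  x=-0.636: |R|=0.64715 <1
  x=-2.006: |R|=1.81083 >1
  x=-1.871: |R|=1.57945 >1
  x=-1.853: |R|=1.55053 >1
Stable set (-1.4286, 0).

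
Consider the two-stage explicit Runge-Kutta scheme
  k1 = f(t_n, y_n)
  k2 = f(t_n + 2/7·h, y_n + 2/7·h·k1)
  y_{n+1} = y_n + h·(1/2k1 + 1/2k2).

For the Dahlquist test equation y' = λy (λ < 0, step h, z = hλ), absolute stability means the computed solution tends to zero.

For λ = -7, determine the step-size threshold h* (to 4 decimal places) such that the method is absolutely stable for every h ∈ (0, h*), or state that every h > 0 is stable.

(-7.0000,0); λ=-7 ⇒ h* = (7)/7 = 1.0000.

With y'=λy (z=hλ):
  k1=λy_n ⇒ h·k1=z·y_n;  k2=λ(1+2/7z)y_n ⇒ h·k2=z(1+2/7z)y_n
  y_{n+1}/y_n = 1 + 1/2z + 1/2z(1+2/7z) = 1 + z + 1/7z²
  Hence R(z) = 1 + z + 1/7z².

Find x<0 with |R(x)|<1.
x=-0.42: |R|=0.6052
R=1: x+1/7x²=0 ⇒ x=−7=-7.0000; min R=1−1/(4·1/7)=-0.7500>−1
Confirm numerically:
  x=-5.599: |R|=0.12060 <1
  x=-5.125: |R|=0.37277 <1
  x=-4.009: |R|=0.71299 <1
  x=-3.163: |R|=0.73378 <1
  x=-7.287: |R|=1.29877 >1
  x=-7.163: |R|=1.16680 >1
Stable set (-7.0000, 0).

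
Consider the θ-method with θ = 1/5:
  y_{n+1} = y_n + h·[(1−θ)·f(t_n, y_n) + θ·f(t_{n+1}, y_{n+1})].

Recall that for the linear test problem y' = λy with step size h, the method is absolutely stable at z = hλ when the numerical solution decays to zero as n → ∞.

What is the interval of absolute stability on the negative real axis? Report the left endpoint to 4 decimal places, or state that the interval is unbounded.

Set f=λy, z=hλ:
  y_{n+1} = y_n + z·[4/5·y_n + 1/5·y_{n+1}] ⇒ (1 − 1/5z)y_{n+1} = (1 + 4/5z)y_n
  so R(z) = (1 + 4/5z)/(1 − 1/5z).

Solve |R(x)|<1 on ℝ⁻.
x=-0.63: |R|=0.4405
R=−1: 1+4/5x = −1+1/5x ⇒ -3/5x=2 ⇒ x=2/(-3/5)=-3.3333
Confirm numerically:
  x=-2.816: |R|=0.80143 <1
  x=-2.131: |R|=0.49418 <1
  x=-1.813: |R|=0.33054 <1
  x=-3.924: |R|=1.19857 >1
  x=-3.684: |R|=1.12114 >1
  x=-3.489: |R|=1.05501 >1
Stable set (-3.3333, 0).

(-3.3333, 0).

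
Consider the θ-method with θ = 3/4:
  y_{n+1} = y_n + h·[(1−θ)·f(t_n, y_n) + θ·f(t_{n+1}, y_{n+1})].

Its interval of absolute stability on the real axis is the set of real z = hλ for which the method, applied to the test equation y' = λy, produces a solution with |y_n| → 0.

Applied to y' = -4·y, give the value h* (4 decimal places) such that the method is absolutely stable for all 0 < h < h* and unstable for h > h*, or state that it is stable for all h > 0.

unbounded; (−∞, 0). Any h>0 works for λ=-4.

Set f=λy, z=hλ:
  y_{n+1} = y_n + z·[1/4·y_n + 3/4·y_{n+1}] ⇒ (1 − 3/4z)y_{n+1} = (1 + 1/4z)y_n
  so R(z) = (1 + 1/4z)/(1 − 3/4z).

Boundary: |R(x)|=1, x<0.
x=-0.99: |R|=0.4319
x=-2: |R|=0.2000
x=-10: |R|=0.1765
x=-100: |R|=0.3158
θ=3/4≥1/2 ⇒ |1+1/4x|<|1−3/4x| ∀x<0 ⇒ unbounded interval.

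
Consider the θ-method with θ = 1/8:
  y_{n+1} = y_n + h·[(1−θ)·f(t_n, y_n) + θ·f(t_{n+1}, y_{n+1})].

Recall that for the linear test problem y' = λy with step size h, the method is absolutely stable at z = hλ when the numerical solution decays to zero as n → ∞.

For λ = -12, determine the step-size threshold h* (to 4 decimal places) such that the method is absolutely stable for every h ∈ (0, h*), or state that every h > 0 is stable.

Set f=λy, z=hλ:
  y_{n+1} = y_n + z·[7/8·y_n + 1/8·y_{n+1}] ⇒ (1 − 1/8z)y_{n+1} = (1 + 7/8z)y_n
  Hence R(z) = (1 + 7/8z)/(1 − 1/8z).

Solve |R(x)|<1 on ℝ⁻.
x=-1.63: |R|=0.3541
R=−1: 1+7/8x = −1+1/8x ⇒ -3/4x=2 ⇒ x=2/(-3/4)=-2.6667
Confirm numerically:
  x=-2.620: |R|=0.97363 <1
  x=-1.758: |R|=0.44128 <1
  x=-1.538: |R|=0.29000 <1
  x=-1.135: |R|=0.00602 <1
  x=-3.060: |R|=1.21338 >1
  x=-2.737: |R|=1.03930 >1
Stable set (-2.6667, 0).

(-2.6667,0); λ=-12 ⇒ h* = (8/3)/12 = 0.2222.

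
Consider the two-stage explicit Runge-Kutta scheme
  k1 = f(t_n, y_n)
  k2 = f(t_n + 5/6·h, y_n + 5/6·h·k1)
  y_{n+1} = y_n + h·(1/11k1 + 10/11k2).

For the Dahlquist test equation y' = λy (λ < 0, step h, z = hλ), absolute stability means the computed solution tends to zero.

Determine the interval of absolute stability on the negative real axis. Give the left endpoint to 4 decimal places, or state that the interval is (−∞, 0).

z∈(-1.3200,0).

Test eqn y'=λy, z=hλ:
  k1=λy_n ⇒ h·k1=z·y_n;  k2=λ(1+5/6z)y_n ⇒ h·k2=z(1+5/6z)y_n
  y_{n+1}/y_n = 1 + 1/11z + 10/11z(1+5/6z) = 1 + z + 25/33z²
  ⇒ R(z) = 1 + z + 25/33z².

Need |R(x)|<1, x<0.
x=-1.02: |R|=0.7682
R=1: x+25/33x²=0 ⇒ x=−33/25=-1.3200; min R=1−1/(4·25/33)=0.6700>−1
Confirm numerically:
  x=-1.111: |R|=0.82409 <1
  x=-1.065: |R|=0.79426 <1
  x=-0.874: |R|=0.70469 <1
  x=-0.845: |R|=0.69593 <1
  x=-1.806: |R|=1.66494 >1
  x=-1.605: |R|=1.34653 >1
So |R|<1 on (-1.3200, 0).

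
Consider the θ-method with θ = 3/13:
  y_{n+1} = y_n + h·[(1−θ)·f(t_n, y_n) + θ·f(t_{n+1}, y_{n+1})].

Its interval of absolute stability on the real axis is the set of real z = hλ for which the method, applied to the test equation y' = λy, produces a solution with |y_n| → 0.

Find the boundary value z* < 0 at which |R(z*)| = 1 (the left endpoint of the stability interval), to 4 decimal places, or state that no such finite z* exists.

Test eqn y'=λy, z=hλ:
  y_{n+1} = y_n + z·[10/13·y_n + 3/13·y_{n+1}] ⇒ (1 − 3/13z)y_{n+1} = (1 + 10/13z)y_n
  so R(z) = (1 + 10/13z)/(1 − 3/13z).

Boundary: |R(x)|=1, x<0.
x=-1.77: |R|=0.2567
R=−1: 1+10/13x = −1+3/13x ⇒ -7/13x=2 ⇒ x=2/(-7/13)=-3.7143
Confirm numerically:
  x=-3.243: |R|=0.85486 <1
  x=-2.699: |R|=0.66313 <1
  x=-1.822: |R|=0.28268 <1
  x=-4.215: |R|=1.13667 >1
  x=-4.187: |R|=1.12946 >1
Interval (-3.7143, 0).

left endpoint -3.7143.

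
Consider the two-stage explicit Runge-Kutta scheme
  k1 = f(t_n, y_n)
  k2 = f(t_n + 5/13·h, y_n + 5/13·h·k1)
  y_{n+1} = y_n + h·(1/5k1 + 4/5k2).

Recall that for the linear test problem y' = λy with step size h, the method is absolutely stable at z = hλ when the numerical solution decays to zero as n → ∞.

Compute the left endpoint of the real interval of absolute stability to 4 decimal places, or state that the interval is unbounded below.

Test eqn y'=λy, z=hλ:
  k1=λy_n ⇒ h·k1=z·y_n;  k2=λ(1+5/13z)y_n ⇒ h·k2=z(1+5/13z)y_n
  y_{n+1}/y_n = 1 + 1/5z + 4/5z(1+5/13z) = 1 + z + 4/13z²
  R(z) = 1 + z + 4/13z².

Need |R(x)|<1, x<0.
x=-1.51: |R|=0.1916
R=1: x+4/13x²=0 ⇒ x=−13/4=-3.2500; min R=1−1/(4·4/13)=0.1875>−1
Confirm numerically:
  x=-3.097: |R|=0.85420 <1
  x=-2.851: |R|=0.64998 <1
  x=-2.838: |R|=0.64023 <1
  x=-1.345: |R|=0.21162 <1
  x=-3.723: |R|=1.54184 >1
  x=-3.287: |R|=1.03742 >1
So |R|<1 on (-3.2500, 0).

left endpoint -3.2500.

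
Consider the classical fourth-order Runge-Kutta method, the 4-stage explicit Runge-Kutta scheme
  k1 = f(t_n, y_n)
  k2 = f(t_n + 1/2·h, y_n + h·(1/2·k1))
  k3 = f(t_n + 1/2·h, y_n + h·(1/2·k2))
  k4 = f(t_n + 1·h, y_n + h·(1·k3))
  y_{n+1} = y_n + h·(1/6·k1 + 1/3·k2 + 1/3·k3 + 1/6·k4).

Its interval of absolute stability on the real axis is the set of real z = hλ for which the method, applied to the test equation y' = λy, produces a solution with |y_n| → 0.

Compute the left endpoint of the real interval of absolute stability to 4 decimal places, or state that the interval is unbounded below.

z* = -2.7853.

With y'=λy (z=hλ):
  order 4, 4-stage ⇒ R(z)=1+z+z^2/2+z^3/6+z^4/24
  (e.g. R(-0.64)=0.52810, |R|=0.52810)

Solve |R(x)|<1 on ℝ⁻.
x=-0.64: |R|=0.5281
|R(-1.45)|=0.2773 |R(-1.33)|=0.2927 |R(-0.59)|=0.5549
Bisect:
  x_lo=-3.4604 |R|=2.5951  x_hi=-0.1069 |R|=0.8986
  mid=-1.78365 |R|=0.28302 →hi
  mid=-2.62201 |R|=0.78046 →hi
  mid=-3.04119 |R|=1.45953 →lo
  mid=-2.83160 |R|=1.07209 →lo
  mid=-2.72680 |R|=0.91534 →hi
  mid=-2.77920 |R|=0.99086 →hi
  mid=-2.80540 |R|=1.03074 →lo
  mid=-2.79230 |R|=1.01062 →lo
  mid=-2.78575 |R|=1.00069 →lo
  ...
  [-2.78534,-2.78514] ⇒ x*=-2.7853
Stable set (-2.7853, 0).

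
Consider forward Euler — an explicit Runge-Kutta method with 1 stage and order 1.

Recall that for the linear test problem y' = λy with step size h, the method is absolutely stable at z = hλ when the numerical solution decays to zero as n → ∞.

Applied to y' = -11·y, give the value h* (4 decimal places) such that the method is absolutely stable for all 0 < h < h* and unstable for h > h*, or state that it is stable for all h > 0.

Set f=λy, z=hλ:
  order 1, 1-stage ⇒ R(z)=1+z
  (e.g. R(-0.38)=0.62000, |R|=0.62000)

Solve |R(x)|<1 on ℝ⁻.
x=-0.38: |R|=0.6200
|R(-2.02)|=1.0200 |R(-1.72)|=0.7200 |R(-1.08)|=0.0800
Bisect:
  x_lo=-2.4775 |R|=1.4775  x_hi=-0.3807 |R|=0.6193
  mid=-1.42912 |R|=0.42912 →hi
  mid=-1.95333 |R|=0.95333 →hi
  mid=-2.21544 |R|=1.21544 →lo
  mid=-2.08438 |R|=1.08438 →lo
  mid=-2.01886 |R|=1.01886 →lo
  mid=-1.98609 |R|=0.98609 →hi
  mid=-2.00248 |R|=1.00248 →lo
  mid=-1.99429 |R|=0.99429 →hi
  mid=-1.99838 |R|=0.99838 →hi
  ...
  [-2.00004,-1.99992] ⇒ x*=-2.0000
Stable set (-2.0000, 0).

(-2.0000,0); λ=-11 ⇒ h* = 0.1818.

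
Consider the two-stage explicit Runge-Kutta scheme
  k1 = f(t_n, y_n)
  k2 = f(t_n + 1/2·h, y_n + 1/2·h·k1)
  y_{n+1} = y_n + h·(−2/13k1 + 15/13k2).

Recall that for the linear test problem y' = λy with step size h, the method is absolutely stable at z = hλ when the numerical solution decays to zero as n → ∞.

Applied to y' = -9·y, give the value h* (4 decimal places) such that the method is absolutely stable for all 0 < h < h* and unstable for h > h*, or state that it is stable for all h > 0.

Set f=λy, z=hλ:
  k1=λy_n ⇒ h·k1=z·y_n;  k2=λ(1+1/2z)y_n ⇒ h·k2=z(1+1/2z)y_n
  y_{n+1}/y_n = 1 − 2/13z + 15/13z(1+1/2z) = 1 + z + 15/26z²
  R(z) = 1 + z + 15/26z².

Boundary: |R(x)|=1, x<0.
x=-0.56: |R|=0.6209
R=1: x+15/26x²=0 ⇒ x=−26/15=-1.7333; min R=1−1/(4·15/26)=0.5667>−1
Confirm numerically:
  x=-1.542: |R|=0.82979 <1
  x=-1.314: |R|=0.68211 <1
  x=-1.051: |R|=0.58627 <1
  x=-0.844: |R|=0.56696 <1
  x=-2.059: |R|=1.38685 >1
  x=-1.893: |R|=1.17437 >1
  x=-1.772: |R|=1.03953 >1
Interval (-1.7333, 0).

(-1.7333,0); λ=-9 ⇒ h* = (26/15)/9 = 0.1926.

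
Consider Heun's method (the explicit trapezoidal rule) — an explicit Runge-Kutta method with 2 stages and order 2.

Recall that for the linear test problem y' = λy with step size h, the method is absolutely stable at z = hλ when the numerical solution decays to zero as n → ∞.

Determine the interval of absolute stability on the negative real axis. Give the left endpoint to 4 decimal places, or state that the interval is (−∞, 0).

On y'=λy, z=hλ:
  order 2, 2-stage ⇒ R(z)=1+z+z^2/2
  (e.g. R(-0.45)=0.65125, |R|=0.65125)

Solve |R(x)|<1 on ℝ⁻.
x=-0.45: |R|=0.6512
|R(-1.32)|=0.5512 |R(-0.98)|=0.5002 |R(-0.79)|=0.5221
Bisect:
  x_lo=-2.4273 |R|=1.5186  x_hi=-0.3651 |R|=0.7015
  mid=-1.39622 |R|=0.57850 →hi
  mid=-1.91176 |R|=0.91566 →hi
  mid=-2.16953 |R|=1.18391 →lo
  mid=-2.04065 |R|=1.04148 →lo
  mid=-1.97621 |R|=0.97649 →hi
  mid=-2.00843 |R|=1.00846 →lo
  mid=-1.99232 |R|=0.99235 →hi
  mid=-2.00037 |R|=1.00037 →lo
  mid=-1.99634 |R|=0.99635 →hi
  mid=-1.99836 |R|=0.99836 →hi
  ...
  [-2.00012,-1.99999] ⇒ x*=-2.0000
Interval (-2.0000, 0).

z∈(-2.0000,0).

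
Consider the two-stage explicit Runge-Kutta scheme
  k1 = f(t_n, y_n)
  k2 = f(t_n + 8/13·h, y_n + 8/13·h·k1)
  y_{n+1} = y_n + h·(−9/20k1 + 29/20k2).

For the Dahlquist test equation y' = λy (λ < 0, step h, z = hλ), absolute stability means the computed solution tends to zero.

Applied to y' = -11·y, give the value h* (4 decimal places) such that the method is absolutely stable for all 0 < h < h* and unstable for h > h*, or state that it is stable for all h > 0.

(-1.1207,0); λ=-11 ⇒ h* = (65/58)/11 = 0.1019.

With y'=λy (z=hλ):
  k1=λy_n ⇒ h·k1=z·y_n;  k2=λ(1+8/13z)y_n ⇒ h·k2=z(1+8/13z)y_n
  y_{n+1}/y_n = 1 − 9/20z + 29/20z(1+8/13z) = 1 + z + 58/65z²
  ⇒ R(z) = 1 + z + 58/65z².

Boundary: |R(x)|=1, x<0.
x=-0.91: |R|=0.8289
R=1: x+58/65x²=0 ⇒ x=−65/58=-1.1207; min R=1−1/(4·58/65)=0.7198>−1
Confirm numerically:
  x=-1.020: |R|=0.90836 <1
  x=-1.013: |R|=0.90266 <1
  x=-0.850: |R|=0.79469 <1
  x=-0.541: |R|=0.72016 <1
  x=-1.443: |R|=1.41501 >1
  x=-1.404: |R|=1.35493 >1
  x=-1.159: |R|=1.03962 >1
So |R|<1 on (-1.1207, 0).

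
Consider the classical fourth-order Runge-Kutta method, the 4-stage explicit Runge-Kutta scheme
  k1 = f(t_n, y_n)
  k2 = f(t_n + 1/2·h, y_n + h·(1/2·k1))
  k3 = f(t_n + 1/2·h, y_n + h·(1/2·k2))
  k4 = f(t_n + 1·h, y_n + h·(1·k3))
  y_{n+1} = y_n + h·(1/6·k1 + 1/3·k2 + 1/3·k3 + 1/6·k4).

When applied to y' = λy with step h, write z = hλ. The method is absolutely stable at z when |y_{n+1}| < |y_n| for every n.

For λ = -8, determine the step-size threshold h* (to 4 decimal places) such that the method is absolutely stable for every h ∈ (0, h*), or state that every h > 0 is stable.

On y'=λy, z=hλ:
  order 4, 4-stage ⇒ R(z)=1+z+z^2/2+z^3/6+z^4/24
  (e.g. R(-0.69)=0.50274, |R|=0.50274)

Find x<0 with |R(x)|<1.
x=-0.69: |R|=0.5027
|R(-2.13)|=0.3855 |R(-1.35)|=0.2896 |R(-1.06)|=0.3559
Bisect:
  x_lo=-3.2063 |R|=1.8437  x_hi=-0.2218 |R|=0.8011
  mid=-1.71404 |R|=0.27528 →hi
  mid=-2.46016 |R|=0.61070 →hi
  mid=-2.83322 |R|=1.07469 →lo
  mid=-2.64669 |R|=0.81036 →hi
  mid=-2.73995 |R|=0.93376 →hi
  mid=-2.78658 |R|=1.00195 →lo
  mid=-2.76327 |R|=0.96730 →hi
  mid=-2.77493 |R|=0.98448 →hi
  mid=-2.78075 |R|=0.99318 →hi
  ...
  [-2.78531,-2.78513] ⇒ x*=-2.7853
Interval (-2.7853, 0).

(-2.7853,0); λ=-8 ⇒ h* = 0.3482.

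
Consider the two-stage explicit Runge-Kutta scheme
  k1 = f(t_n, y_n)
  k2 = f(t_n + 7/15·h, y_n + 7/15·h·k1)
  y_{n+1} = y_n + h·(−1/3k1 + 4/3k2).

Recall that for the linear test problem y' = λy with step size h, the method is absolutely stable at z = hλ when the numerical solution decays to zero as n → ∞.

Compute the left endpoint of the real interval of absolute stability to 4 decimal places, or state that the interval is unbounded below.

On y'=λy, z=hλ:
  k1=λy_n ⇒ h·k1=z·y_n;  k2=λ(1+7/15z)y_n ⇒ h·k2=z(1+7/15z)y_n
  y_{n+1}/y_n = 1 − 1/3z + 4/3z(1+7/15z) = 1 + z + 28/45z²
  ⇒ R(z) = 1 + z + 28/45z².

Solve |R(x)|<1 on ℝ⁻.
x=-0.53: |R|=0.6448
R=1: x+28/45x²=0 ⇒ x=−45/28=-1.6071; min R=1−1/(4·28/45)=0.5982>−1
Confirm numerically:
  x=-1.411: |R|=0.82780 <1
  x=-1.402: |R|=0.82104 <1
  x=-0.882: |R|=0.60204 <1
  x=-2.059: |R|=1.57890 >1
  x=-1.903: |R|=1.35032 >1
  x=-1.714: |R|=1.11396 >1
Interval (-1.6071, 0).

z* = -1.6071.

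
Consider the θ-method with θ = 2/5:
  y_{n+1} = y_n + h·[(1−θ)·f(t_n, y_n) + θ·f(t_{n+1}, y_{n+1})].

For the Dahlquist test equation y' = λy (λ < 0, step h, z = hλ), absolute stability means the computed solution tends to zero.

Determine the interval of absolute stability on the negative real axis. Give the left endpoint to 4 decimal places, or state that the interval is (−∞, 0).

On y'=λy, z=hλ:
  y_{n+1} = y_n + z·[3/5·y_n + 2/5·y_{n+1}] ⇒ (1 − 2/5z)y_{n+1} = (1 + 3/5z)y_n
  R(z) = (1 + 3/5z)/(1 − 2/5z).

Find x<0 with |R(x)|<1.
x=-0.99: |R|=0.2908
R=−1: 1+3/5x = −1+2/5x ⇒ -1/5x=2 ⇒ x=2/(-1/5)=-10.0000
Confirm numerically:
  x=-9.119: |R|=0.96209 <1
  x=-8.274: |R|=0.91990 <1
  x=-5.551: |R|=0.72370 <1
  x=-10.232: |R|=1.00911 >1
  x=-10.229: |R|=1.00900 >1
Interval (-10.0000, 0).

(-10.0000, 0).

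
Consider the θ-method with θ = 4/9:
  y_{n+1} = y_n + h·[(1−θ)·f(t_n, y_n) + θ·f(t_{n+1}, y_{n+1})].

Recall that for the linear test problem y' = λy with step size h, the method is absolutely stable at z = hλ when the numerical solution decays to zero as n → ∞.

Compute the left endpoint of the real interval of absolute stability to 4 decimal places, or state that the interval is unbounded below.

left endpoint -18.0000.

Test eqn y'=λy, z=hλ:
  y_{n+1} = y_n + z·[5/9·y_n + 4/9·y_{n+1}] ⇒ (1 − 4/9z)y_{n+1} = (1 + 5/9z)y_n
  ⇒ R(z) = (1 + 5/9z)/(1 − 4/9z).

Solve |R(x)|<1 on ℝ⁻.
x=-0.94: |R|=0.3370
R=−1: 1+5/9x = −1+4/9x ⇒ -1/9x=2 ⇒ x=2/(-1/9)=-18.0000
Confirm numerically:
  x=-17.028: |R|=0.98739 <1
  x=-8.756: |R|=0.79002 <1
  x=-8.643: |R|=0.78525 <1
  x=-8.315: |R|=0.77082 <1
  x=-18.398: |R|=1.00482 >1
  x=-18.205: |R|=1.00251 >1
Stable set (-18.0000, 0).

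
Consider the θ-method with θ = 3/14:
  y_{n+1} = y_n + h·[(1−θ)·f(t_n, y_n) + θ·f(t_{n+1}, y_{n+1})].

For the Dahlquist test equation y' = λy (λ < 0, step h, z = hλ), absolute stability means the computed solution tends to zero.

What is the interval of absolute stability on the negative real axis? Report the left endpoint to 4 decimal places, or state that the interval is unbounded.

Set f=λy, z=hλ:
  y_{n+1} = y_n + z·[11/14·y_n + 3/14·y_{n+1}] ⇒ (1 − 3/14z)y_{n+1} = (1 + 11/14z)y_n
  Hence R(z) = (1 + 11/14z)/(1 − 3/14z).

Find x<0 with |R(x)|<1.
x=-0.91: |R|=0.2385
R=−1: 1+11/14x = −1+3/14x ⇒ -4/7x=2 ⇒ x=2/(-4/7)=-3.5000
Confirm numerically:
  x=-3.293: |R|=0.93065 <1
  x=-2.641: |R|=0.68654 <1
  x=-2.635: |R|=0.68409 <1
  x=-1.899: |R|=0.34975 <1
  x=-4.079: |R|=1.17654 >1
  x=-3.825: |R|=1.10206 >1
  x=-3.744: |R|=1.07736 >1
Interval (-3.5000, 0).

(-3.5000, 0).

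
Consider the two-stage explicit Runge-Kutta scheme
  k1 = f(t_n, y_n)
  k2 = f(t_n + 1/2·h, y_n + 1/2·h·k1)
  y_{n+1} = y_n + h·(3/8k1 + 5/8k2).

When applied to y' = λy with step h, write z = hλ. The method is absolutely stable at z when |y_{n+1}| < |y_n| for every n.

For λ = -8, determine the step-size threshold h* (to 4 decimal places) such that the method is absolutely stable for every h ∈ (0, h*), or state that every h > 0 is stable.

Test eqn y'=λy, z=hλ:
  k1=λy_n ⇒ h·k1=z·y_n;  k2=λ(1+1/2z)y_n ⇒ h·k2=z(1+1/2z)y_n
  y_{n+1}/y_n = 1 + 3/8z + 5/8z(1+1/2z) = 1 + z + 5/16z²
  Hence R(z) = 1 + z + 5/16z².

Need |R(x)|<1, x<0.
x=-1.73: |R|=0.2053
R=1: x+5/16x²=0 ⇒ x=−16/5=-3.2000; min R=1−1/(4·5/16)=0.2000>−1
Confirm numerically:
  x=-3.030: |R|=0.83903 <1
  x=-1.968: |R|=0.24232 <1
  x=-1.933: |R|=0.23465 <1
  x=-3.670: |R|=1.53903 >1
  x=-3.547: |R|=1.38463 >1
Interval (-3.2000, 0).

(-3.2000,0); λ=-8 ⇒ h* = (16/5)/8 = 0.4000.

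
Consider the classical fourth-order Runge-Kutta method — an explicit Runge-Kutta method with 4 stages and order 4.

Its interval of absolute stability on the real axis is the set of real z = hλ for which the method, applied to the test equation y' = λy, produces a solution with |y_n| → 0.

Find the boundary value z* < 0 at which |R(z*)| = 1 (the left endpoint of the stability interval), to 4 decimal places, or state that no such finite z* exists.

Test eqn y'=λy, z=hλ:
  order 4, 4-stage ⇒ R(z)=1+z+z^2/2+z^3/6+z^4/24
  (e.g. R(-0.52)=0.59481, |R|=0.59481)

Find x<0 with |R(x)|<1.
x=-0.52: |R|=0.5948
|R(-2.55)|=0.6995 |R(-2.37)|=0.5343 |R(-0.77)|=0.4650
Bisect:
  x_lo=-3.5933 |R|=3.0762  x_hi=-0.3602 |R|=0.6976
  mid=-1.97674 |R|=0.32585 →hi
  mid=-2.78500 |R|=0.99956 →hi
  mid=-3.18913 |R|=1.80028 →lo
  mid=-2.98707 |R|=1.34934 →lo
  mid=-2.88603 |R|=1.16282 →lo
  mid=-2.83552 |R|=1.07840 →lo
  mid=-2.81026 |R|=1.03830 →lo
  mid=-2.79763 |R|=1.01876 →lo
  ...
  [-2.78540,-2.78520] ⇒ x*=-2.7853
Interval (-2.7853, 0).

left endpoint -2.7853.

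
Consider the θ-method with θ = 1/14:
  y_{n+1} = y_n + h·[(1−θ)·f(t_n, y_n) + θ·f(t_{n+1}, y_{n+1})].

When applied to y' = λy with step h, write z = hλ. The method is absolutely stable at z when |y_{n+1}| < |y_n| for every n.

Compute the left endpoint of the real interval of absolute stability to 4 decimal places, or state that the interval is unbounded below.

z* = -2.3333.

Test eqn y'=λy, z=hλ:
  y_{n+1} = y_n + z·[13/14·y_n + 1/14·y_{n+1}] ⇒ (1 − 1/14z)y_{n+1} = (1 + 13/14z)y_n
  ⇒ R(z) = (1 + 13/14z)/(1 − 1/14z).

Find x<0 with |R(x)|<1.
x=-0.61: |R|=0.4155
R=−1: 1+13/14x = −1+1/14x ⇒ -6/7x=2 ⇒ x=2/(-6/7)=-2.3333
Confirm numerically:
  x=-1.693: |R|=0.51035 <1
  x=-1.677: |R|=0.49761 <1
  x=-1.111: |R|=0.02932 <1
  x=-1.094: |R|=0.01471 <1
  x=-2.887: |R|=1.39344 >1
  x=-2.599: |R|=1.19206 >1
Interval (-2.3333, 0).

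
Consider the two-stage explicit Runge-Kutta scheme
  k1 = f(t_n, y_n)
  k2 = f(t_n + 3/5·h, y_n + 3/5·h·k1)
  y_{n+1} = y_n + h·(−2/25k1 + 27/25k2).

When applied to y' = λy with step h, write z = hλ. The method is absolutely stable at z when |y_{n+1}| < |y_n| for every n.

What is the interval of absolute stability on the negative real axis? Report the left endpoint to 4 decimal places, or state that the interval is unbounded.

With y'=λy (z=hλ):
  k1=λy_n ⇒ h·k1=z·y_n;  k2=λ(1+3/5z)y_n ⇒ h·k2=z(1+3/5z)y_n
  y_{n+1}/y_n = 1 − 2/25z + 27/25z(1+3/5z) = 1 + z + 81/125z²
  so R(z) = 1 + z + 81/125z².

Find x<0 with |R(x)|<1.
x=-1.12: |R|=0.6929
R=1: x+81/125x²=0 ⇒ x=−125/81=-1.5432; min R=1−1/(4·81/125)=0.6142>−1
Confirm numerically:
  x=-1.380: |R|=0.85405 <1
  x=-1.109: |R|=0.68796 <1
  x=-0.761: |R|=0.61427 <1
  x=-1.900: |R|=1.43928 >1
  x=-1.835: |R|=1.34696 >1
  x=-1.785: |R|=1.27967 >1
Stable set (-1.5432, 0).

z∈(-1.5432,0).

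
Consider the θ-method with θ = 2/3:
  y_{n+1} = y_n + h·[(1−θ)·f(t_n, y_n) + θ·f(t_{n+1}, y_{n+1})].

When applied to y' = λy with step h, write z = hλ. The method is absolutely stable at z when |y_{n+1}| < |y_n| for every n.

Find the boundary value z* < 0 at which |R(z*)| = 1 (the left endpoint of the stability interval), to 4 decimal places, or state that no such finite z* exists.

Set f=λy, z=hλ:
  y_{n+1} = y_n + z·[1/3·y_n + 2/3·y_{n+1}] ⇒ (1 − 2/3z)y_{n+1} = (1 + 1/3z)y_n
  ⇒ R(z) = (1 + 1/3z)/(1 − 2/3z).

Need |R(x)|<1, x<0.
x=-0.67: |R|=0.5369
x=-2: |R|=0.1429
x=-10: |R|=0.3043
x=-100: |R|=0.4778
θ=2/3≥1/2 ⇒ |1+1/3x|<|1−2/3x| ∀x<0 ⇒ unbounded interval.

unbounded; (−∞, 0).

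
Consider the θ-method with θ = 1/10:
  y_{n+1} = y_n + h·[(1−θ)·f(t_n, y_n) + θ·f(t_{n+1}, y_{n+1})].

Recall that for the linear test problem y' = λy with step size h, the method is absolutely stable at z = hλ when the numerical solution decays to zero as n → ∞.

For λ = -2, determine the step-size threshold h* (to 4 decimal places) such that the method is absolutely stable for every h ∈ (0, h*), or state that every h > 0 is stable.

With y'=λy (z=hλ):
  y_{n+1} = y_n + z·[9/10·y_n + 1/10·y_{n+1}] ⇒ (1 − 1/10z)y_{n+1} = (1 + 9/10z)y_n
  so R(z) = (1 + 9/10z)/(1 − 1/10z).

Solve |R(x)|<1 on ℝ⁻.
x=-1: |R|=0.0909
R=−1: 1+9/10x = −1+1/10x ⇒ -4/5x=2 ⇒ x=2/(-4/5)=-2.5000
Confirm numerically:
  x=-2.275: |R|=0.85336 <1
  x=-2.223: |R|=0.81870 <1
  x=-1.405: |R|=0.23192 <1
  x=-1.122: |R|=0.00881 <1
  x=-3.099: |R|=1.36583 >1
  x=-3.011: |R|=1.31420 >1
Stable set (-2.5000, 0).

(-2.5000,0); λ=-2 ⇒ h* = (5/2)/2 = 1.2500.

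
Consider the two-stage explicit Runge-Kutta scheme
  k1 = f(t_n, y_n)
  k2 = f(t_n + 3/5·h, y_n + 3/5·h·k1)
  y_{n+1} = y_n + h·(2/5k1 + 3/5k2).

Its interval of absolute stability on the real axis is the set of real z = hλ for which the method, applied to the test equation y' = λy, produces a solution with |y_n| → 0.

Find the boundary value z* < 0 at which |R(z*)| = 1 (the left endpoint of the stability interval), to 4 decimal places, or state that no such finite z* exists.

With y'=λy (z=hλ):
  k1=λy_n ⇒ h·k1=z·y_n;  k2=λ(1+3/5z)y_n ⇒ h·k2=z(1+3/5z)y_n
  y_{n+1}/y_n = 1 + 2/5z + 3/5z(1+3/5z) = 1 + z + 9/25z²
  Hence R(z) = 1 + z + 9/25z².

Need |R(x)|<1, x<0.
x=-1.33: |R|=0.3068
R=1: x+9/25x²=0 ⇒ x=−25/9=-2.7778; min R=1−1/(4·9/25)=0.3056>−1
Confirm numerically:
  x=-2.416: |R|=0.68534 <1
  x=-1.581: |R|=0.31884 <1
  x=-1.411: |R|=0.30573 <1
  x=-3.232: |R|=1.52850 >1
  x=-3.113: |R|=1.37568 >1
Stable set (-2.7778, 0).

left endpoint -2.7778.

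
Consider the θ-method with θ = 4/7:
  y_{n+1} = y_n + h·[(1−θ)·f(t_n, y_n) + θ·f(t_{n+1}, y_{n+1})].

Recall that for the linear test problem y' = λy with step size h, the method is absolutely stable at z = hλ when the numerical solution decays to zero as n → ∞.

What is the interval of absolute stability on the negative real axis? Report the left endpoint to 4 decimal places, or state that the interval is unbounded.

Test eqn y'=λy, z=hλ:
  y_{n+1} = y_n + z·[3/7·y_n + 4/7·y_{n+1}] ⇒ (1 − 4/7z)y_{n+1} = (1 + 3/7z)y_n
  so R(z) = (1 + 3/7z)/(1 − 4/7z).

Boundary: |R(x)|=1, x<0.
x=-1.42: |R|=0.2161
x=-2: |R|=0.0667
x=-10: |R|=0.4894
x=-100: |R|=0.7199
θ=4/7≥1/2 ⇒ |1+3/7x|<|1−4/7x| ∀x<0 ⇒ stable on all of ℝ⁻.

interval (−∞, 0).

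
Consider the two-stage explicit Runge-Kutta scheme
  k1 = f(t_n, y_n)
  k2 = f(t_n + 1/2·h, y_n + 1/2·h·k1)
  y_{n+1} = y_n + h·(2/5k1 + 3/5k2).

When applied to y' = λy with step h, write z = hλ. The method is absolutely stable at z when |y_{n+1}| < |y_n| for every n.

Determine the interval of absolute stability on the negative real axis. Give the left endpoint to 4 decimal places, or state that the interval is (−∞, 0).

z∈(-3.3333,0).

With y'=λy (z=hλ):
  k1=λy_n ⇒ h·k1=z·y_n;  k2=λ(1+1/2z)y_n ⇒ h·k2=z(1+1/2z)y_n
  y_{n+1}/y_n = 1 + 2/5z + 3/5z(1+1/2z) = 1 + z + 3/10z²
  Hence R(z) = 1 + z + 3/10z².

Boundary: |R(x)|=1, x<0.
x=-1.54: |R|=0.1715
R=1: x+3/10x²=0 ⇒ x=−10/3=-3.3333; min R=1−1/(4·3/10)=0.1667>−1
Confirm numerically:
  x=-2.910: |R|=0.63043 <1
  x=-1.868: |R|=0.17883 <1
  x=-1.556: |R|=0.17034 <1
  x=-1.446: |R|=0.18127 <1
  x=-3.437: |R|=1.10689 >1
  x=-3.396: |R|=1.06384 >1
So |R|<1 on (-3.3333, 0).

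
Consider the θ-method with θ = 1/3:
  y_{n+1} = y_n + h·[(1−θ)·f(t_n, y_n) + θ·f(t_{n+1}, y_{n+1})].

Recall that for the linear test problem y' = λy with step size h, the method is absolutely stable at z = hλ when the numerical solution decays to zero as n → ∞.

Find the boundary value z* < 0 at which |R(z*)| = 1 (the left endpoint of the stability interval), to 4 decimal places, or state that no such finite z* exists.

left endpoint -6.0000.

Set f=λy, z=hλ:
  y_{n+1} = y_n + z·[2/3·y_n + 1/3·y_{n+1}] ⇒ (1 − 1/3z)y_{n+1} = (1 + 2/3z)y_n
  R(z) = (1 + 2/3z)/(1 − 1/3z).

Need |R(x)|<1, x<0.
x=-1.65: |R|=0.0645
R=−1: 1+2/3x = −1+1/3x ⇒ -1/3x=2 ⇒ x=2/(-1/3)=-6.0000
Confirm numerically:
  x=-5.215: |R|=0.90444 <1
  x=-4.434: |R|=0.78935 <1
  x=-3.731: |R|=0.66290 <1
  x=-3.059: |R|=0.51461 <1
  x=-6.377: |R|=1.04020 >1
  x=-6.296: |R|=1.03184 >1
  x=-6.116: |R|=1.01272 >1
So |R|<1 on (-6.0000, 0).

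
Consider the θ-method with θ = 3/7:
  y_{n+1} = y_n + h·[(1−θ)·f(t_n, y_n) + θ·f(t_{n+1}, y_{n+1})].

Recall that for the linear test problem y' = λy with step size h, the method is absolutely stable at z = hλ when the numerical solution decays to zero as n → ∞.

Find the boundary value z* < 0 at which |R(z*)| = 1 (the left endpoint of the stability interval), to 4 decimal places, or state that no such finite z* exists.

Set f=λy, z=hλ:
  y_{n+1} = y_n + z·[4/7·y_n + 3/7·y_{n+1}] ⇒ (1 − 3/7z)y_{n+1} = (1 + 4/7z)y_n
  R(z) = (1 + 4/7z)/(1 − 3/7z).

Need |R(x)|<1, x<0.
x=-0.32: |R|=0.7186
R=−1: 1+4/7x = −1+3/7x ⇒ -1/7x=2 ⇒ x=2/(-1/7)=-14.0000
Confirm numerically:
  x=-11.517: |R|=0.94024 <1
  x=-10.309: |R|=0.90268 <1
  x=-9.849: |R|=0.88642 <1
  x=-14.388: |R|=1.00773 >1
  x=-14.311: |R|=1.00623 >1
Stable set (-14.0000, 0).

left endpoint -14.0000.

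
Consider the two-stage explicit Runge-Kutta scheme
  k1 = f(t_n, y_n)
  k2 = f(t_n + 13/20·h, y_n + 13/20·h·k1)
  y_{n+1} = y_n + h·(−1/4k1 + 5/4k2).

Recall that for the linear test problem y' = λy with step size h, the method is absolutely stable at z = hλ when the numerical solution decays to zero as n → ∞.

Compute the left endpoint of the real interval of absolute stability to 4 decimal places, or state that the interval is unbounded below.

z* = -1.2308.

On y'=λy, z=hλ:
  k1=λy_n ⇒ h·k1=z·y_n;  k2=λ(1+13/20z)y_n ⇒ h·k2=z(1+13/20z)y_n
  y_{n+1}/y_n = 1 − 1/4z + 5/4z(1+13/20z) = 1 + z + 13/16z²
  so R(z) = 1 + z + 13/16z².

Solve |R(x)|<1 on ℝ⁻.
x=-0.75: |R|=0.7070
R=1: x+13/16x²=0 ⇒ x=−16/13=-1.2308; min R=1−1/(4·13/16)=0.6923>−1
Confirm numerically:
  x=-1.181: |R|=0.95224 <1
  x=-1.096: |R|=0.87999 <1
  x=-1.056: |R|=0.85005 <1
  x=-1.534: |R|=1.37794 >1
  x=-1.253: |R|=1.02263 >1
Stable set (-1.2308, 0).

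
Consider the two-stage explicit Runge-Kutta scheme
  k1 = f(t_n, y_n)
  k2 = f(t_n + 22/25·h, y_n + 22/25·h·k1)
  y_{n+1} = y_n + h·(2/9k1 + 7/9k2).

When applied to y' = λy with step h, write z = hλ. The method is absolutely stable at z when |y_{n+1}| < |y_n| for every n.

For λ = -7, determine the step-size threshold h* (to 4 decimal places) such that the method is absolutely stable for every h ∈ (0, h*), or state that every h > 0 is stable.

(-1.4610,0); λ=-7 ⇒ h* = (225/154)/7 = 0.2087.

Set f=λy, z=hλ:
  k1=λy_n ⇒ h·k1=z·y_n;  k2=λ(1+22/25z)y_n ⇒ h·k2=z(1+22/25z)y_n
  y_{n+1}/y_n = 1 + 2/9z + 7/9z(1+22/25z) = 1 + z + 154/225z²
  R(z) = 1 + z + 154/225z².

Solve |R(x)|<1 on ℝ⁻.
x=-0.63: |R|=0.6417
R=1: x+154/225x²=0 ⇒ x=−225/154=-1.4610; min R=1−1/(4·154/225)=0.6347>−1
Confirm numerically:
  x=-1.318: |R|=0.87096 <1
  x=-1.010: |R|=0.68820 <1
  x=-0.776: |R|=0.63616 <1
  x=-0.666: |R|=0.63759 <1
  x=-1.893: |R|=1.55967 >1
  x=-1.571: |R|=1.11824 >1
Interval (-1.4610, 0).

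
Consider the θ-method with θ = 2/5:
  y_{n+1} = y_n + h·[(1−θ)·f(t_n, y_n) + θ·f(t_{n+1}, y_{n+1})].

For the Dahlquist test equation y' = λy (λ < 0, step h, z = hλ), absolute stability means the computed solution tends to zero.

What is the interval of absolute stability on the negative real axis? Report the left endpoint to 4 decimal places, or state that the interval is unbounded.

z∈(-10.0000,0).

Test eqn y'=λy, z=hλ:
  y_{n+1} = y_n + z·[3/5·y_n + 2/5·y_{n+1}] ⇒ (1 − 2/5z)y_{n+1} = (1 + 3/5z)y_n
  R(z) = (1 + 3/5z)/(1 − 2/5z).

Find x<0 with |R(x)|<1.
x=-0.54: |R|=0.5559
R=−1: 1+3/5x = −1+2/5x ⇒ -1/5x=2 ⇒ x=2/(-1/5)=-10.0000
Confirm numerically:
  x=-6.453: |R|=0.80191 <1
  x=-6.196: |R|=0.78128 <1
  x=-4.911: |R|=0.65666 <1
  x=-10.452: |R|=1.01745 >1
  x=-10.034: |R|=1.00136 >1
Interval (-10.0000, 0).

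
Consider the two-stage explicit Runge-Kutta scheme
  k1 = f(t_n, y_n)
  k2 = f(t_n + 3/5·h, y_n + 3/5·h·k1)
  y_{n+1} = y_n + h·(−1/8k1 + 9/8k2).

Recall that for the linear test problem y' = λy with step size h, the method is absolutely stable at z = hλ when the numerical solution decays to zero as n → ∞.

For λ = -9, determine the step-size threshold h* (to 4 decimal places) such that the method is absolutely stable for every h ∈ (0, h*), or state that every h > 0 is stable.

Test eqn y'=λy, z=hλ:
  k1=λy_n ⇒ h·k1=z·y_n;  k2=λ(1+3/5z)y_n ⇒ h·k2=z(1+3/5z)y_n
  y_{n+1}/y_n = 1 − 1/8z + 9/8z(1+3/5z) = 1 + z + 27/40z²
  so R(z) = 1 + z + 27/40z².

Need |R(x)|<1, x<0.
x=-1.09: |R|=0.7120
R=1: x+27/40x²=0 ⇒ x=−40/27=-1.4815; min R=1−1/(4·27/40)=0.6296>−1
Confirm numerically:
  x=-1.460: |R|=0.97883 <1
  x=-1.373: |R|=0.89946 <1
  x=-1.102: |R|=0.71772 <1
  x=-0.698: |R|=0.63086 <1
  x=-1.809: |R|=1.39992 >1
  x=-1.717: |R|=1.27296 >1
Stable set (-1.4815, 0).

(-1.4815,0); λ=-9 ⇒ h* = (40/27)/9 = 0.1646.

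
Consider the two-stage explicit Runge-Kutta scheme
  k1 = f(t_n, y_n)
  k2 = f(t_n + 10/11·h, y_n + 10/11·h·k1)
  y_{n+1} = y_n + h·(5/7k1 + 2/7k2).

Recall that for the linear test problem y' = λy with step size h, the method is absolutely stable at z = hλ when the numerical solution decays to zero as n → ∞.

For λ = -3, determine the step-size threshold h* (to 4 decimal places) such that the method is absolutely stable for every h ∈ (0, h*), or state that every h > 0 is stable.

(-3.8500,0); λ=-3 ⇒ h* = (77/20)/3 = 1.2833.

With y'=λy (z=hλ):
  k1=λy_n ⇒ h·k1=z·y_n;  k2=λ(1+10/11z)y_n ⇒ h·k2=z(1+10/11z)y_n
  y_{n+1}/y_n = 1 + 5/7z + 2/7z(1+10/11z) = 1 + z + 20/77z²
  ⇒ R(z) = 1 + z + 20/77z².

Find x<0 with |R(x)|<1.
x=-1.14: |R|=0.1976
R=1: x+20/77x²=0 ⇒ x=−77/20=-3.8500; min R=1−1/(4·20/77)=0.0375>−1
Confirm numerically:
  x=-3.731: |R|=0.88468 <1
  x=-2.739: |R|=0.20960 <1
  x=-1.785: |R|=0.04259 <1
  x=-1.746: |R|=0.04582 <1
  x=-4.406: |R|=1.63630 >1
  x=-4.318: |R|=1.52489 >1
Interval (-3.8500, 0).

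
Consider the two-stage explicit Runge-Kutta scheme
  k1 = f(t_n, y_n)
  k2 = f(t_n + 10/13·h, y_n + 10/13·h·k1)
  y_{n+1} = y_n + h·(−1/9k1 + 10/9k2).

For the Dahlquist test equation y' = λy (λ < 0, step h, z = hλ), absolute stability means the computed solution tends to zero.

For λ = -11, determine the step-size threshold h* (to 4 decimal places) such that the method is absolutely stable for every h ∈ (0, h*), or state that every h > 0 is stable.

Test eqn y'=λy, z=hλ:
  k1=λy_n ⇒ h·k1=z·y_n;  k2=λ(1+10/13z)y_n ⇒ h·k2=z(1+10/13z)y_n
  y_{n+1}/y_n = 1 − 1/9z + 10/9z(1+10/13z) = 1 + z + 100/117z²
  Hence R(z) = 1 + z + 100/117z².

Solve |R(x)|<1 on ℝ⁻.
x=-0.46: |R|=0.7209
R=1: x+100/117x²=0 ⇒ x=−117/100=-1.1700; min R=1−1/(4·100/117)=0.7075>−1
Confirm numerically:
  x=-0.993: |R|=0.84978 <1
  x=-0.946: |R|=0.81889 <1
  x=-0.520: |R|=0.71111 <1
  x=-1.661: |R|=1.69705 >1
  x=-1.345: |R|=1.20118 >1
  x=-1.288: |R|=1.12990 >1
So |R|<1 on (-1.1700, 0).

(-1.1700,0); λ=-11 ⇒ h* = (117/100)/11 = 0.1064.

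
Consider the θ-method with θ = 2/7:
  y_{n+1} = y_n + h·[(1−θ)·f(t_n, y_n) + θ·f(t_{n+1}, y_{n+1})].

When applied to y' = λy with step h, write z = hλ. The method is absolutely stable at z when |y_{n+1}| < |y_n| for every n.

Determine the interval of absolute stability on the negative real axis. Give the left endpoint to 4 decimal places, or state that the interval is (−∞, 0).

z∈(-4.6667,0).

Set f=λy, z=hλ:
  y_{n+1} = y_n + z·[5/7·y_n + 2/7·y_{n+1}] ⇒ (1 − 2/7z)y_{n+1} = (1 + 5/7z)y_n
  Hence R(z) = (1 + 5/7z)/(1 − 2/7z).

Solve |R(x)|<1 on ℝ⁻.
x=-1.26: |R|=0.0735
R=−1: 1+5/7x = −1+2/7x ⇒ -3/7x=2 ⇒ x=2/(-3/7)=-4.6667
Confirm numerically:
  x=-2.919: |R|=0.59160 <1
  x=-2.640: |R|=0.50489 <1
  x=-2.243: |R|=0.36697 <1
  x=-5.246: |R|=1.09936 >1
  x=-5.142: |R|=1.08250 >1
So |R|<1 on (-4.6667, 0).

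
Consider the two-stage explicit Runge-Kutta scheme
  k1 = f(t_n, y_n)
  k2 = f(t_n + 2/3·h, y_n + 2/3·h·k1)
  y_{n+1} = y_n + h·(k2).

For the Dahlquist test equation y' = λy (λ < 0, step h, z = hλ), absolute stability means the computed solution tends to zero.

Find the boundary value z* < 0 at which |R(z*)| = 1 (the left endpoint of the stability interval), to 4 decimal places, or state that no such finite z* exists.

z* = -1.5000.

Test eqn y'=λy, z=hλ:
  k1=λy_n ⇒ h·k1=z·y_n;  k2=λ(1+2/3z)y_n ⇒ h·k2=z(1+2/3z)y_n
  y_{n+1}/y_n = 1 + z(1+2/3z) = 1 + z + 2/3z²
  R(z) = 1 + z + 2/3z².

Need |R(x)|<1, x<0.
x=-1.16: |R|=0.7371
R=1: x+2/3x²=0 ⇒ x=−3/2=-1.5000; min R=1−1/(4·2/3)=0.6250>−1
Confirm numerically:
  x=-1.200: |R|=0.76000 <1
  x=-1.153: |R|=0.73327 <1
  x=-0.975: |R|=0.65875 <1
  x=-0.666: |R|=0.62970 <1
  x=-1.995: |R|=1.65835 >1
  x=-1.754: |R|=1.29701 >1
  x=-1.656: |R|=1.17222 >1
So |R|<1 on (-1.5000, 0).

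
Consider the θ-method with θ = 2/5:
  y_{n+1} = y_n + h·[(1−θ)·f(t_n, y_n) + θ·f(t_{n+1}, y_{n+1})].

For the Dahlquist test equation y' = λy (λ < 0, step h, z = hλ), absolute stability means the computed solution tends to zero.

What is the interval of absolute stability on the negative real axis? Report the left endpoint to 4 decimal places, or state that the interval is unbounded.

(-10.0000, 0).

On y'=λy, z=hλ:
  y_{n+1} = y_n + z·[3/5·y_n + 2/5·y_{n+1}] ⇒ (1 − 2/5z)y_{n+1} = (1 + 3/5z)y_n
  ⇒ R(z) = (1 + 3/5z)/(1 − 2/5z).

Boundary: |R(x)|=1, x<0.
x=-1.52: |R|=0.0547
R=−1: 1+3/5x = −1+2/5x ⇒ -1/5x=2 ⇒ x=2/(-1/5)=-10.0000
Confirm numerically:
  x=-8.588: |R|=0.93633 <1
  x=-5.291: |R|=0.69779 <1
  x=-4.015: |R|=0.54068 <1
  x=-10.177: |R|=1.00698 >1
  x=-10.029: |R|=1.00116 >1
Interval (-10.0000, 0).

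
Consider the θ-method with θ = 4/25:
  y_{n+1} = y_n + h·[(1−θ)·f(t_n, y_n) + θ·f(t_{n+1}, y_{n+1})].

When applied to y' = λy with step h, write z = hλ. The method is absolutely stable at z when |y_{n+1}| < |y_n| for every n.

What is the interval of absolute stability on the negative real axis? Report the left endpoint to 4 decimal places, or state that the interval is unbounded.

(-2.9412, 0).

With y'=λy (z=hλ):
  y_{n+1} = y_n + z·[21/25·y_n + 4/25·y_{n+1}] ⇒ (1 − 4/25z)y_{n+1} = (1 + 21/25z)y_n
  so R(z) = (1 + 21/25z)/(1 − 4/25z).

Find x<0 with |R(x)|<1.
x=-0.43: |R|=0.5977
R=−1: 1+21/25x = −1+4/25x ⇒ -17/25x=2 ⇒ x=2/(-17/25)=-2.9412
Confirm numerically:
  x=-2.047: |R|=0.54197 <1
  x=-1.407: |R|=0.14846 <1
  x=-1.264: |R|=0.05137 <1
  x=-3.350: |R|=1.18099 >1
  x=-3.061: |R|=1.05469 >1
  x=-3.003: |R|=1.02840 >1
So |R|<1 on (-2.9412, 0).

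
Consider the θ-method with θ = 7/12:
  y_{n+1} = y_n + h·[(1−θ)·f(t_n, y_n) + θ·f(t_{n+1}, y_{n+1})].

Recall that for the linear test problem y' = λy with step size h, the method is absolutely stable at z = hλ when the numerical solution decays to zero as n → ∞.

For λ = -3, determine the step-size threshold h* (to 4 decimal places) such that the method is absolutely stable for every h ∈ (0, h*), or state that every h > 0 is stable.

unbounded; (−∞, 0). Any h>0 works for λ=-3.

Test eqn y'=λy, z=hλ:
  y_{n+1} = y_n + z·[5/12·y_n + 7/12·y_{n+1}] ⇒ (1 − 7/12z)y_{n+1} = (1 + 5/12z)y_n
  ⇒ R(z) = (1 + 5/12z)/(1 − 7/12z).

Find x<0 with |R(x)|<1.
x=-1.1: |R|=0.3299
x=-2: |R|=0.0769
x=-10: |R|=0.4634
x=-100: |R|=0.6854
θ=7/12≥1/2 ⇒ |1+5/12x|<|1−7/12x| ∀x<0 ⇒ unbounded interval.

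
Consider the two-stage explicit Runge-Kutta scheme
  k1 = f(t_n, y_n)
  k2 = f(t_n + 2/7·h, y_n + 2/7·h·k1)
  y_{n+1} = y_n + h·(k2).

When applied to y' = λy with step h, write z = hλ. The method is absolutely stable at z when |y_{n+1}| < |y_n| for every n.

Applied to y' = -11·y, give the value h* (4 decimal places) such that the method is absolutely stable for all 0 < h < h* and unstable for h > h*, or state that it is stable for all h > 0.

On y'=λy, z=hλ:
  k1=λy_n ⇒ h·k1=z·y_n;  k2=λ(1+2/7z)y_n ⇒ h·k2=z(1+2/7z)y_n
  y_{n+1}/y_n = 1 + z(1+2/7z) = 1 + z + 2/7z²
  so R(z) = 1 + z + 2/7z².

Find x<0 with |R(x)|<1.
x=-1.43: |R|=0.1543
R=1: x+2/7x²=0 ⇒ x=−7/2=-3.5000; min R=1−1/(4·2/7)=0.1250>−1
Confirm numerically:
  x=-2.895: |R|=0.49958 <1
  x=-2.820: |R|=0.45211 <1
  x=-2.190: |R|=0.18031 <1
  x=-1.479: |R|=0.14598 <1
  x=-3.784: |R|=1.30704 >1
  x=-3.709: |R|=1.22148 >1
So |R|<1 on (-3.5000, 0).

(-3.5000,0); λ=-11 ⇒ h* = (7/2)/11 = 0.3182.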